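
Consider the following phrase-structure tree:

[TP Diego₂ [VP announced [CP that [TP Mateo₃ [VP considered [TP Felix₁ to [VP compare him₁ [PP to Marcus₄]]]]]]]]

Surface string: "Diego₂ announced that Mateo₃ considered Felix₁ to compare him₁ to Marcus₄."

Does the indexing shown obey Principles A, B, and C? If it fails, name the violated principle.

Principle B

The two coindexed NPs are *Felix₁* and *him₁*.
*him₁* is a pronoun. Its binding domain is the embedded TP, whose subject is Felix₁.
*Felix₁* c-commands it within that domain and carries the same index.
The pronoun is locally bound → Principle B violation.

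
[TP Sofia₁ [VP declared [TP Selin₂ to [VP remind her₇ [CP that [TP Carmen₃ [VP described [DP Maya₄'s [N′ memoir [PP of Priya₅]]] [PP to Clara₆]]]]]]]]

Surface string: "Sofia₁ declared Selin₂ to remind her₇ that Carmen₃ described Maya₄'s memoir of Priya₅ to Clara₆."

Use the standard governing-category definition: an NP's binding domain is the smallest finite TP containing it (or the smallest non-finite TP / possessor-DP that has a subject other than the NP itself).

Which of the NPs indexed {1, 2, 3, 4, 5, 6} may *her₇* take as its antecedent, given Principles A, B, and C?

*her* is a pronoun, so Principle B applies: it must be free in its binding domain.
Binding domain of *her₇*: the embedded TP, whose subject is Selin₂.
*Sofia₁* c-commands the pronoun but from outside its binding domain, and is not c-commanded by it → coindexation permitted.
*Selin₂* c-commands the pronoun within its binding domain → coindexation would violate Principle B.
*Carmen₃*: the pronoun c-commands this R-expression → coindexation would violate Principle C on *Carmen₃*.
*Maya₄*: the pronoun c-commands this R-expression → coindexation would violate Principle C on *Maya₄*.
*Priya₅*: the pronoun c-commands this R-expression → coindexation would violate Principle C on *Priya₅*.
*Clara₆*: the pronoun c-commands this R-expression → coindexation would violate Principle C on *Clara₆*.

{1}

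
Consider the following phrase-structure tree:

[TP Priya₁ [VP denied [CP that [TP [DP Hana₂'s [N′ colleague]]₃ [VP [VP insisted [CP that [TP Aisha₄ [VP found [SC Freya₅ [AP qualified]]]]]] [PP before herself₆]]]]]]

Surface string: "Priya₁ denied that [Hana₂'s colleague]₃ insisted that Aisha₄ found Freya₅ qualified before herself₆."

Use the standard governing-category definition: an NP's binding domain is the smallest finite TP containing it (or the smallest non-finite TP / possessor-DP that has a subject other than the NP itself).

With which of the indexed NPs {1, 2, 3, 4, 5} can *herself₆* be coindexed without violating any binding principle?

{3}

*herself* is an anaphor, so Principle A applies: it must be bound in its binding domain.
Binding domain of *herself₆*: the embedded TP, whose subject is [Hana₂'s colleague]₃.
*Priya₁* c-commands the anaphor but is outside its binding domain → cannot satisfy Principle A.
*Hana₂* does not c-command the anaphor → cannot bind it.
*[Hana₂'s colleague]₃* c-commands the anaphor within its binding domain → licit binder.
*Aisha₄* does not c-command the anaphor → cannot bind it.
*Freya₅* does not c-command the anaphor → cannot bind it.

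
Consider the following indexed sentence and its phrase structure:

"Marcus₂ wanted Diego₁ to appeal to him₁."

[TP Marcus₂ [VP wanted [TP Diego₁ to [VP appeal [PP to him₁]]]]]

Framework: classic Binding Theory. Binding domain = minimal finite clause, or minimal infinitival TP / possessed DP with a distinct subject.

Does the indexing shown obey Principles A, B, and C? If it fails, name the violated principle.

The two coindexed NPs are *Diego₁* and *him₁*.
*him₁* is a pronoun. Its binding domain is the embedded TP, whose subject is Diego₁.
*Diego₁* c-commands it within that domain and carries the same index.
The pronoun is locally bound → Principle B violation.

Principle B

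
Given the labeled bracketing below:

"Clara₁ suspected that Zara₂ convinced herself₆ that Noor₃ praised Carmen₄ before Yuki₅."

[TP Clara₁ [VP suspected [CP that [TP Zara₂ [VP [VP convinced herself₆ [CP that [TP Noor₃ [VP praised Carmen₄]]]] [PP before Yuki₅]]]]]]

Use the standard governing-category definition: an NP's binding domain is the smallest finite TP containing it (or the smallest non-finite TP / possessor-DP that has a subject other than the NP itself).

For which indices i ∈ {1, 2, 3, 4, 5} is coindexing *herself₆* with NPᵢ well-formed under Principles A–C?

*herself* is an anaphor, so Principle A applies: it must be bound in its binding domain.
Binding domain of *herself₆*: the embedded TP, whose subject is Zara₂.
*Clara₁* c-commands the anaphor but is outside its binding domain → cannot satisfy Principle A.
*Zara₂* c-commands the anaphor within its binding domain → licit binder.
*Noor₃* does not c-command the anaphor → cannot bind it.
*Carmen₄* does not c-command the anaphor → cannot bind it.
*Yuki₅* does not c-command the anaphor → cannot bind it.

{2}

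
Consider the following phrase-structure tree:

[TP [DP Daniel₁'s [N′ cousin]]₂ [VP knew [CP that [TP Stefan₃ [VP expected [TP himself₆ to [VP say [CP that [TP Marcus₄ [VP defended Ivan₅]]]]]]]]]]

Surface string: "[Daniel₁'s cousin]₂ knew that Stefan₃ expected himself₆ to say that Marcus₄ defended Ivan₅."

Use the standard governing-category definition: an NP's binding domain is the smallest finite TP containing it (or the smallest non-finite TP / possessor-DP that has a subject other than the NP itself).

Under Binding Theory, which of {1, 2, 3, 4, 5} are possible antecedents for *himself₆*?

*himself* is an anaphor, so Principle A applies: it must be bound in its binding domain.
Binding domain of *himself₆*: the embedded TP, whose subject is Stefan₃.
*Daniel₁* does not c-command the anaphor → cannot bind it.
*[Daniel₁'s cousin]₂* c-commands the anaphor but is outside its binding domain → cannot satisfy Principle A.
*Stefan₃* c-commands the anaphor within its binding domain → licit binder.
*Marcus₄* does not c-command the anaphor → cannot bind it.
*Ivan₅* does not c-command the anaphor → cannot bind it.

{3}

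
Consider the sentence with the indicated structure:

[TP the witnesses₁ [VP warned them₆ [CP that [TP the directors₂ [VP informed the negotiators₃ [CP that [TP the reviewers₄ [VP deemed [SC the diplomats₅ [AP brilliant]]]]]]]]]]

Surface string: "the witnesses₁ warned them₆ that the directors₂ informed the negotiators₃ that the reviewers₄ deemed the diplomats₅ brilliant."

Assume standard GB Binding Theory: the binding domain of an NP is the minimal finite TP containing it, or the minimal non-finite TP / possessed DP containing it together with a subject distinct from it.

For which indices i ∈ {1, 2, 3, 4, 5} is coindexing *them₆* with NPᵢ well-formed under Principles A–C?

none

*them* is a pronoun, so Principle B applies: it must be free in its binding domain.
Binding domain of *them₆*: the matrix TP, whose subject is the witnesses₁.
*the witnesses₁* c-commands the pronoun within its binding domain → coindexation would violate Principle B.
*the directors₂*: the pronoun c-commands this R-expression → coindexation would violate Principle C on *the directors₂*.
*the negotiators₃*: the pronoun c-commands this R-expression → coindexation would violate Principle C on *the negotiators₃*.
*the reviewers₄*: the pronoun c-commands this R-expression → coindexation would violate Principle C on *the reviewers₄*.
*the diplomats₅*: the pronoun c-commands this R-expression → coindexation would violate Principle C on *the diplomats₅*.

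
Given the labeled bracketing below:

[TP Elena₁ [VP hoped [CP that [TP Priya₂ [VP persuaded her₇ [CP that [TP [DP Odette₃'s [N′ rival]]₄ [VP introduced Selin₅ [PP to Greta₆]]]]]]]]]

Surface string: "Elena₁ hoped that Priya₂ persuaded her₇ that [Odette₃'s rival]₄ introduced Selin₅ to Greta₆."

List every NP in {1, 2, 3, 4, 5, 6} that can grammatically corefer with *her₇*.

*her* is a pronoun, so Principle B applies: it must be free in its binding domain.
Binding domain of *her₇*: the embedded TP, whose subject is Priya₂.
*Elena₁* c-commands the pronoun but from outside its binding domain, and is not c-commanded by it → coindexation permitted.
*Priya₂* c-commands the pronoun within its binding domain → coindexation would violate Principle B.
*Odette₃*: the pronoun c-commands this R-expression → coindexation would violate Principle C on *Odette₃*.
*[Odette₃'s rival]₄*: the pronoun c-commands this R-expression → coindexation would violate Principle C on *[Odette₃'s rival]₄*.
*Selin₅*: the pronoun c-commands this R-expression → coindexation would violate Principle C on *Selin₅*.
*Greta₆*: the pronoun c-commands this R-expression → coindexation would violate Principle C on *Greta₆*.

{1}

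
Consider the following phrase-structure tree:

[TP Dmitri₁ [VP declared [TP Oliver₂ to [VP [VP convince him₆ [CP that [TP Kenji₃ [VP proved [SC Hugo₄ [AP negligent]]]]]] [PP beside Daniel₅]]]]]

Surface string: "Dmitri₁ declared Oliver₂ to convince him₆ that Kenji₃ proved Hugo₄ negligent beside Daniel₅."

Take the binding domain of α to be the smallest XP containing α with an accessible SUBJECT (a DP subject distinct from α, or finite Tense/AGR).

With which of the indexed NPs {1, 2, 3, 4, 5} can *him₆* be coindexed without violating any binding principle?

*him* is a pronoun, so Principle B applies: it must be free in its binding domain.
Binding domain of *him₆*: the embedded TP, whose subject is Oliver₂.
*Dmitri₁* c-commands the pronoun but from outside its binding domain, and is not c-commanded by it → coindexation permitted.
*Oliver₂* c-commands the pronoun within its binding domain → coindexation would violate Principle B.
*Kenji₃*: the pronoun c-commands this R-expression → coindexation would violate Principle C on *Kenji₃*.
*Hugo₄*: the pronoun c-commands this R-expression → coindexation would violate Principle C on *Hugo₄*.
*Daniel₅* and the pronoun do not c-command one another → neither Principle B nor Principle C is at stake; coindexation permitted.

{1, 5}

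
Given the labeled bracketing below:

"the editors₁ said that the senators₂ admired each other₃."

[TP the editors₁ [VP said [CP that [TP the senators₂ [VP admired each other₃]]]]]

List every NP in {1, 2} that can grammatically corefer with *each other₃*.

{2}

*each other* is an anaphor, so Principle A applies: it must be bound in its binding domain.
Binding domain of *each other₃*: the embedded TP, whose subject is the senators₂.
*the editors₁* c-commands the anaphor but is outside its binding domain → cannot satisfy Principle A.
*the senators₂* c-commands the anaphor within its binding domain → licit binder.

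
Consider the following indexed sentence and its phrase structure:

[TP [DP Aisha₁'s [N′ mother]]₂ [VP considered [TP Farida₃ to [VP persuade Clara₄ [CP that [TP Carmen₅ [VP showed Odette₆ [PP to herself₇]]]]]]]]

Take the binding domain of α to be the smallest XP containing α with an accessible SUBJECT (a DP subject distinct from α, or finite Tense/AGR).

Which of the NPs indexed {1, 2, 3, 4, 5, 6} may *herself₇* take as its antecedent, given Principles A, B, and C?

{5, 6}

*herself* is an anaphor, so Principle A applies: it must be bound in its binding domain.
Binding domain of *herself₇*: the embedded TP, whose subject is Carmen₅.
*Aisha₁* does not c-command the anaphor → cannot bind it.
*[Aisha₁'s mother]₂* c-commands the anaphor but is outside its binding domain → cannot satisfy Principle A.
*Farida₃* c-commands the anaphor but is outside its binding domain → cannot satisfy Principle A.
*Clara₄* c-commands the anaphor but is outside its binding domain → cannot satisfy Principle A.
*Carmen₅* c-commands the anaphor within its binding domain → licit binder.
*Odette₆* c-commands the anaphor within its binding domain → licit binder.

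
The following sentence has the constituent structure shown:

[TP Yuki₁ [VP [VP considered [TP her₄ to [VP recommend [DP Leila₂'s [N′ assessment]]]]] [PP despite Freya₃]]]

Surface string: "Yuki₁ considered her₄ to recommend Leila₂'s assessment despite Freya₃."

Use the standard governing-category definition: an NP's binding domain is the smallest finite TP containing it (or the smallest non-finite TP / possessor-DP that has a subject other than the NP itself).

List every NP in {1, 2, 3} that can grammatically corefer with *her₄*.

*her* is a pronoun, so Principle B applies: it must be free in its binding domain.
Binding domain of *her₄*: the matrix TP, whose subject is Yuki₁.
*Yuki₁* c-commands the pronoun within its binding domain → coindexation would violate Principle B.
*Leila₂*: the pronoun c-commands this R-expression → coindexation would violate Principle C on *Leila₂*.
*Freya₃* and the pronoun do not c-command one another → neither Principle B nor Principle C is at stake; coindexation permitted.

{3}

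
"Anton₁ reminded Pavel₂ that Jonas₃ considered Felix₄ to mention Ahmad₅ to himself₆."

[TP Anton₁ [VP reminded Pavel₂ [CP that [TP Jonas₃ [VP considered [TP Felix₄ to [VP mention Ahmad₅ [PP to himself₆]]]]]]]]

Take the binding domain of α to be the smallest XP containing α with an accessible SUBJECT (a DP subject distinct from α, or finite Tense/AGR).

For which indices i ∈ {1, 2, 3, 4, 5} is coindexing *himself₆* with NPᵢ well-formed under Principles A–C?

*himself* is an anaphor, so Principle A applies: it must be bound in its binding domain.
Binding domain of *himself₆*: the embedded TP, whose subject is Felix₄.
*Anton₁* c-commands the anaphor but is outside its binding domain → cannot satisfy Principle A.
*Pavel₂* c-commands the anaphor but is outside its binding domain → cannot satisfy Principle A.
*Jonas₃* c-commands the anaphor but is outside its binding domain → cannot satisfy Principle A.
*Felix₄* c-commands the anaphor within its binding domain → licit binder.
*Ahmad₅* c-commands the anaphor within its binding domain → licit binder.

{4, 5}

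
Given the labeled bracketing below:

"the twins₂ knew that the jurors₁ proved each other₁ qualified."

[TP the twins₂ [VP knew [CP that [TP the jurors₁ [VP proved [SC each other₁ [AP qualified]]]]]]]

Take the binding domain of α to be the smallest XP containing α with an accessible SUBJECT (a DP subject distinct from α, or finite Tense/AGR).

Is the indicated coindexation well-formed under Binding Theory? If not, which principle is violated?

The two coindexed NPs are *the jurors₁* and *each other₁*.
*each other₁* is an anaphor; its binding domain is the embedded TP, whose subject is the jurors₁. *the jurors₁* c-commands it within that domain and shares its index, so Principle A is satisfied.
*the jurors₁* is an R-expression; *each other₁* does not c-command it, and no other NP shares its index, so Principle C is satisfied.
All principles are respected.

grammatical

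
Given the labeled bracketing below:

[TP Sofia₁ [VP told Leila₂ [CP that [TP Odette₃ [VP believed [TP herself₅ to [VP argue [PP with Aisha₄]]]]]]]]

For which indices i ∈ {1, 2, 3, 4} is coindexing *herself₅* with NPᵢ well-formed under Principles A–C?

*herself* is an anaphor, so Principle A applies: it must be bound in its binding domain.
Binding domain of *herself₅*: the embedded TP, whose subject is Odette₃.
*Sofia₁* c-commands the anaphor but is outside its binding domain → cannot satisfy Principle A.
*Leila₂* c-commands the anaphor but is outside its binding domain → cannot satisfy Principle A.
*Odette₃* c-commands the anaphor within its binding domain → licit binder.
*Aisha₄* does not c-command the anaphor → cannot bind it.

{3}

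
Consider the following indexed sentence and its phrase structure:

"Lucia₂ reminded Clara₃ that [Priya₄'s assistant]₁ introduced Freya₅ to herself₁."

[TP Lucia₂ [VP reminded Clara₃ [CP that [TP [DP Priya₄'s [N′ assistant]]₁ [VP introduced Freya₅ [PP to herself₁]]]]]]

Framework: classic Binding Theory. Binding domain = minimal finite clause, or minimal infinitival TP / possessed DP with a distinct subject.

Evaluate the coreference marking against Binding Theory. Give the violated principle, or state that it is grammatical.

The two coindexed NPs are *[Priya₄'s assistant]₁* and *herself₁*.
*herself₁* is an anaphor; its binding domain is the embedded TP, whose subject is [Priya₄'s assistant]₁. *[Priya₄'s assistant]₁* c-commands it within that domain and shares its index, so Principle A is satisfied.
*[Priya₄'s assistant]₁* is an R-expression; *herself₁* does not c-command it, and no other NP shares its index, so Principle C is satisfied.
All principles are respected.

grammatical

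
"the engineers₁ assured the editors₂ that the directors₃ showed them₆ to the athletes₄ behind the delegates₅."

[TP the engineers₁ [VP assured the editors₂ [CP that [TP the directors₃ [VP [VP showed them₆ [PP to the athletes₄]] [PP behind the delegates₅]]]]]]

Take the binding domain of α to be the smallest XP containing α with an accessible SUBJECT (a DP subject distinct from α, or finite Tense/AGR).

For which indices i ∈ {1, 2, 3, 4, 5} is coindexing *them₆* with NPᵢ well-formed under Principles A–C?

*them* is a pronoun, so Principle B applies: it must be free in its binding domain.
Binding domain of *them₆*: the embedded TP, whose subject is the directors₃.
*the engineers₁* c-commands the pronoun but from outside its binding domain, and is not c-commanded by it → coindexation permitted.
*the editors₂* c-commands the pronoun but from outside its binding domain, and is not c-commanded by it → coindexation permitted.
*the directors₃* c-commands the pronoun within its binding domain → coindexation would violate Principle B.
*the athletes₄*: the pronoun c-commands this R-expression → coindexation would violate Principle C on *the athletes₄*.
*the delegates₅* and the pronoun do not c-command one another → neither Principle B nor Principle C is at stake; coindexation permitted.

{1, 2, 5}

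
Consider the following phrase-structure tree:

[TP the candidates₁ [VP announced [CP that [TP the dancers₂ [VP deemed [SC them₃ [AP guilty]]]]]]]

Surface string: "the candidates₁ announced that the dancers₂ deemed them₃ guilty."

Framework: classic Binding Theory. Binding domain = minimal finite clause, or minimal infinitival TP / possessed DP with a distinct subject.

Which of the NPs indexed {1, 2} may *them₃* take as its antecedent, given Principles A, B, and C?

{1}

*them* is a pronoun, so Principle B applies: it must be free in its binding domain.
Binding domain of *them₃*: the embedded TP, whose subject is the dancers₂.
*the candidates₁* c-commands the pronoun but from outside its binding domain, and is not c-commanded by it → coindexation permitted.
*the dancers₂* c-commands the pronoun within its binding domain → coindexation would violate Principle B.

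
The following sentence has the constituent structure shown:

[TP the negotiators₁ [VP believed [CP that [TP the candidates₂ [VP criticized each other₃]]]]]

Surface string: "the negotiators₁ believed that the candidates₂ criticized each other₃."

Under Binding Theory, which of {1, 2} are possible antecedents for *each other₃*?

{2}

*each other* is an anaphor, so Principle A applies: it must be bound in its binding domain.
Binding domain of *each other₃*: the embedded TP, whose subject is the candidates₂.
*the negotiators₁* c-commands the anaphor but is outside its binding domain → cannot satisfy Principle A.
*the candidates₂* c-commands the anaphor within its binding domain → licit binder.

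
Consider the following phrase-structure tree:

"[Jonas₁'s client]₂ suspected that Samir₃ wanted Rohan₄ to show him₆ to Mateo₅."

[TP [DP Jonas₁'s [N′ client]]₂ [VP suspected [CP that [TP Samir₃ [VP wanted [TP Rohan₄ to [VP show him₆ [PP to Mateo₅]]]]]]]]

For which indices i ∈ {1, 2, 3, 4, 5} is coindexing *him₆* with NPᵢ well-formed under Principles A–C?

{1, 2, 3}

*him* is a pronoun, so Principle B applies: it must be free in its binding domain.
Binding domain of *him₆*: the embedded TP, whose subject is Rohan₄.
*Jonas₁* and the pronoun do not c-command one another → neither Principle B nor Principle C is at stake; coindexation permitted.
*[Jonas₁'s client]₂* c-commands the pronoun but from outside its binding domain, and is not c-commanded by it → coindexation permitted.
*Samir₃* c-commands the pronoun but from outside its binding domain, and is not c-commanded by it → coindexation permitted.
*Rohan₄* c-commands the pronoun within its binding domain → coindexation would violate Principle B.
*Mateo₅*: the pronoun c-commands this R-expression → coindexation would violate Principle C on *Mateo₅*.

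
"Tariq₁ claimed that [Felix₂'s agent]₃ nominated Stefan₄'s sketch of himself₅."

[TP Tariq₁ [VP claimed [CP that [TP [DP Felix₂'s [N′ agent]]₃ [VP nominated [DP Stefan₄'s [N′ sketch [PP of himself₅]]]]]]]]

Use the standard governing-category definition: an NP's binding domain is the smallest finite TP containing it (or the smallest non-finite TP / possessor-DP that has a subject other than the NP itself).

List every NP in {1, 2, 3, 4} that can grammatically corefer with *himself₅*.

*himself* is an anaphor, so Principle A applies: it must be bound in its binding domain.
Binding domain of *himself₅*: the possessed DP, whose subject is Stefan₄.
*Tariq₁* c-commands the anaphor but is outside its binding domain → cannot satisfy Principle A.
*Felix₂* does not c-command the anaphor → cannot bind it.
*[Felix₂'s agent]₃* c-commands the anaphor but is outside its binding domain → cannot satisfy Principle A.
*Stefan₄* c-commands the anaphor within its binding domain → licit binder.

{4}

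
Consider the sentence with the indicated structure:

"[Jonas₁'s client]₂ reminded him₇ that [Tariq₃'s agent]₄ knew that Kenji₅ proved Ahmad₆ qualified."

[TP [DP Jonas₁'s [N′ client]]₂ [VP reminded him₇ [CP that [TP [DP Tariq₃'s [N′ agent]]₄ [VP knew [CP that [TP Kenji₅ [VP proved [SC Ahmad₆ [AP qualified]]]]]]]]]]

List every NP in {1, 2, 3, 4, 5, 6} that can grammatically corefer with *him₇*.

{1}

*him* is a pronoun, so Principle B applies: it must be free in its binding domain.
Binding domain of *him₇*: the matrix TP, whose subject is [Jonas₁'s client]₂.
*Jonas₁* and the pronoun do not c-command one another → neither Principle B nor Principle C is at stake; coindexation permitted.
*[Jonas₁'s client]₂* c-commands the pronoun within its binding domain → coindexation would violate Principle B.
*Tariq₃*: the pronoun c-commands this R-expression → coindexation would violate Principle C on *Tariq₃*.
*[Tariq₃'s agent]₄*: the pronoun c-commands this R-expression → coindexation would violate Principle C on *[Tariq₃'s agent]₄*.
*Kenji₅*: the pronoun c-commands this R-expression → coindexation would violate Principle C on *Kenji₅*.
*Ahmad₆*: the pronoun c-commands this R-expression → coindexation would violate Principle C on *Ahmad₆*.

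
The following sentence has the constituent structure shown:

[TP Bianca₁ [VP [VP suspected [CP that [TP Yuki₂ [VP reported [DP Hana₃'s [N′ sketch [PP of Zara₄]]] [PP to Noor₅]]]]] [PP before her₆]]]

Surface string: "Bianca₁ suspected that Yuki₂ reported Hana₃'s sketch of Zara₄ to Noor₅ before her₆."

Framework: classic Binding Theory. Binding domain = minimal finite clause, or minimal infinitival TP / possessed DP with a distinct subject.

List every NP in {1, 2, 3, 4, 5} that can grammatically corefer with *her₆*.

*her* is a pronoun, so Principle B applies: it must be free in its binding domain.
Binding domain of *her₆*: the matrix TP, whose subject is Bianca₁.
*Bianca₁* c-commands the pronoun within its binding domain → coindexation would violate Principle B.
*Yuki₂* and the pronoun do not c-command one another → neither Principle B nor Principle C is at stake; coindexation permitted.
*Hana₃* and the pronoun do not c-command one another → neither Principle B nor Principle C is at stake; coindexation permitted.
*Zara₄* and the pronoun do not c-command one another → neither Principle B nor Principle C is at stake; coindexation permitted.
*Noor₅* and the pronoun do not c-command one another → neither Principle B nor Principle C is at stake; coindexation permitted.

{2, 3, 4, 5}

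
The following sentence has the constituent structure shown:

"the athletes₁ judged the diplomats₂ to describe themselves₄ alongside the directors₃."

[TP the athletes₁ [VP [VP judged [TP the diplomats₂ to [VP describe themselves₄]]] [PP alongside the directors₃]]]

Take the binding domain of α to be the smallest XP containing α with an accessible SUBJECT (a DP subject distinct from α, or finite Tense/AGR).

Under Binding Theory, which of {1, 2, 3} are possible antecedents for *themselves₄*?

{2}

*themselves* is an anaphor, so Principle A applies: it must be bound in its binding domain.
Binding domain of *themselves₄*: the embedded TP, whose subject is the diplomats₂.
*the athletes₁* c-commands the anaphor but is outside its binding domain → cannot satisfy Principle A.
*the diplomats₂* c-commands the anaphor within its binding domain → licit binder.
*the directors₃* does not c-command the anaphor → cannot bind it.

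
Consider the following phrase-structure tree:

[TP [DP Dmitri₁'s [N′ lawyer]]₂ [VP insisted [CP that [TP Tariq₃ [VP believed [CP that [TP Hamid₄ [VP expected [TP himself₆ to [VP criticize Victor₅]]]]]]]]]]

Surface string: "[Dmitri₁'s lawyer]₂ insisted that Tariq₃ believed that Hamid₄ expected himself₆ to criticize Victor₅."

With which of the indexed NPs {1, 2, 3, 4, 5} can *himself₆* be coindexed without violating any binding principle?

{4}

*himself* is an anaphor, so Principle A applies: it must be bound in its binding domain.
Binding domain of *himself₆*: the embedded TP, whose subject is Hamid₄.
*Dmitri₁* does not c-command the anaphor → cannot bind it.
*[Dmitri₁'s lawyer]₂* c-commands the anaphor but is outside its binding domain → cannot satisfy Principle A.
*Tariq₃* c-commands the anaphor but is outside its binding domain → cannot satisfy Principle A.
*Hamid₄* c-commands the anaphor within its binding domain → licit binder.
*Victor₅* does not c-command the anaphor → cannot bind it.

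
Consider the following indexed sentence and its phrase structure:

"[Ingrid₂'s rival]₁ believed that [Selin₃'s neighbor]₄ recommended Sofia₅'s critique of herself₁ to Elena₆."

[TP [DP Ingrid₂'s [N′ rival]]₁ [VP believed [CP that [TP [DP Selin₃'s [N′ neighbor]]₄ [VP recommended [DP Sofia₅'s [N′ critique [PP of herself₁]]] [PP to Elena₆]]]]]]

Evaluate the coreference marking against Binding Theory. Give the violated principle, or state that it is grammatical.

Principle A

The two coindexed NPs are *[Ingrid₂'s rival]₁* and *herself₁*.
*herself₁* is an anaphor. Principle A requires it to be bound within its binding domain — the possessed DP, whose subject is Sofia₅.
Within that domain it is c-commanded by *Sofia₅*, which does not share its index.
*[Ingrid₂'s rival]₁* does c-command the anaphor, but from outside its binding domain.
The anaphor is unbound in its domain → Principle A violation.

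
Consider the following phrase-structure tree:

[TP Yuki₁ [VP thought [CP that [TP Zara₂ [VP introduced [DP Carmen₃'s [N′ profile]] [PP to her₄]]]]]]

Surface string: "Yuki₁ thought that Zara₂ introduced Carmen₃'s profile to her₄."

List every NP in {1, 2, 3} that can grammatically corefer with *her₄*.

*her* is a pronoun, so Principle B applies: it must be free in its binding domain.
Binding domain of *her₄*: the embedded TP, whose subject is Zara₂.
*Yuki₁* c-commands the pronoun but from outside its binding domain, and is not c-commanded by it → coindexation permitted.
*Zara₂* c-commands the pronoun within its binding domain → coindexation would violate Principle B.
*Carmen₃* and the pronoun do not c-command one another → neither Principle B nor Principle C is at stake; coindexation permitted.

{1, 3}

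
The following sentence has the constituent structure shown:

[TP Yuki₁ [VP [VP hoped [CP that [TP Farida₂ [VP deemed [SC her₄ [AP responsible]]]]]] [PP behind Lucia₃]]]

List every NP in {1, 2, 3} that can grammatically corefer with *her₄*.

{1, 3}

*her* is a pronoun, so Principle B applies: it must be free in its binding domain.
Binding domain of *her₄*: the embedded TP, whose subject is Farida₂.
*Yuki₁* c-commands the pronoun but from outside its binding domain, and is not c-commanded by it → coindexation permitted.
*Farida₂* c-commands the pronoun within its binding domain → coindexation would violate Principle B.
*Lucia₃* and the pronoun do not c-command one another → neither Principle B nor Principle C is at stake; coindexation permitted.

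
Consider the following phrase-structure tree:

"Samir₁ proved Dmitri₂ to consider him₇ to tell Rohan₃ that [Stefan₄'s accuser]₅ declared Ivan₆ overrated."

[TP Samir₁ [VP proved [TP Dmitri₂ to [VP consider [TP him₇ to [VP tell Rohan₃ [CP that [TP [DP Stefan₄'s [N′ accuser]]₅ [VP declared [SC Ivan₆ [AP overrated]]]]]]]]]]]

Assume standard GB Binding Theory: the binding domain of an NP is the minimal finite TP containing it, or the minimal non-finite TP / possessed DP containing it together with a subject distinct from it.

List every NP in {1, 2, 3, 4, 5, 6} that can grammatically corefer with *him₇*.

*him* is a pronoun, so Principle B applies: it must be free in its binding domain.
Binding domain of *him₇*: the embedded TP, whose subject is Dmitri₂.
*Samir₁* c-commands the pronoun but from outside its binding domain, and is not c-commanded by it → coindexation permitted.
*Dmitri₂* c-commands the pronoun within its binding domain → coindexation would violate Principle B.
*Rohan₃*: the pronoun c-commands this R-expression → coindexation would violate Principle C on *Rohan₃*.
*Stefan₄*: the pronoun c-commands this R-expression → coindexation would violate Principle C on *Stefan₄*.
*[Stefan₄'s accuser]₅*: the pronoun c-commands this R-expression → coindexation would violate Principle C on *[Stefan₄'s accuser]₅*.
*Ivan₆*: the pronoun c-commands this R-expression → coindexation would violate Principle C on *Ivan₆*.

{1}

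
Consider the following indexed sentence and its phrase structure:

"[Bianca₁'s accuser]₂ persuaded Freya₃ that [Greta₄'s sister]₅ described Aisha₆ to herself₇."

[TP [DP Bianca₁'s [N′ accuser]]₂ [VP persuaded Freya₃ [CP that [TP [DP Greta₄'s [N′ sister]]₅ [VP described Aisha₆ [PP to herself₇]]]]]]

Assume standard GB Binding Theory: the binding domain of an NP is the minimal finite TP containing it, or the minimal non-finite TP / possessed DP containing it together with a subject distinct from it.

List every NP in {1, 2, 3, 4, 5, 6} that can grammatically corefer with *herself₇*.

*herself* is an anaphor, so Principle A applies: it must be bound in its binding domain.
Binding domain of *herself₇*: the embedded TP, whose subject is [Greta₄'s sister]₅.
*Bianca₁* does not c-command the anaphor → cannot bind it.
*[Bianca₁'s accuser]₂* c-commands the anaphor but is outside its binding domain → cannot satisfy Principle A.
*Freya₃* c-commands the anaphor but is outside its binding domain → cannot satisfy Principle A.
*Greta₄* does not c-command the anaphor → cannot bind it.
*[Greta₄'s sister]₅* c-commands the anaphor within its binding domain → licit binder.
*Aisha₆* c-commands the anaphor within its binding domain → licit binder.

{5, 6}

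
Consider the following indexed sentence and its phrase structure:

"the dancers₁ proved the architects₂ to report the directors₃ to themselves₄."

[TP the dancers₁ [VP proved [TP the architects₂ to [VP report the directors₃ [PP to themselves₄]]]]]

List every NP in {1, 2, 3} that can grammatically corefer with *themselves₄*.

*themselves* is an anaphor, so Principle A applies: it must be bound in its binding domain.
Binding domain of *themselves₄*: the embedded TP, whose subject is the architects₂.
*the dancers₁* c-commands the anaphor but is outside its binding domain → cannot satisfy Principle A.
*the architects₂* c-commands the anaphor within its binding domain → licit binder.
*the directors₃* c-commands the anaphor within its binding domain → licit binder.

{2, 3}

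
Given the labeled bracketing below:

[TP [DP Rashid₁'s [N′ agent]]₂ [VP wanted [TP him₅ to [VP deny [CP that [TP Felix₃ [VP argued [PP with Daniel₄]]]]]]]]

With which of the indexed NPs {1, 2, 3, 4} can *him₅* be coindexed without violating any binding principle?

{1}

*him* is a pronoun, so Principle B applies: it must be free in its binding domain.
Binding domain of *him₅*: the matrix TP, whose subject is [Rashid₁'s agent]₂.
*Rashid₁* and the pronoun do not c-command one another → neither Principle B nor Principle C is at stake; coindexation permitted.
*[Rashid₁'s agent]₂* c-commands the pronoun within its binding domain → coindexation would violate Principle B.
*Felix₃*: the pronoun c-commands this R-expression → coindexation would violate Principle C on *Felix₃*.
*Daniel₄*: the pronoun c-commands this R-expression → coindexation would violate Principle C on *Daniel₄*.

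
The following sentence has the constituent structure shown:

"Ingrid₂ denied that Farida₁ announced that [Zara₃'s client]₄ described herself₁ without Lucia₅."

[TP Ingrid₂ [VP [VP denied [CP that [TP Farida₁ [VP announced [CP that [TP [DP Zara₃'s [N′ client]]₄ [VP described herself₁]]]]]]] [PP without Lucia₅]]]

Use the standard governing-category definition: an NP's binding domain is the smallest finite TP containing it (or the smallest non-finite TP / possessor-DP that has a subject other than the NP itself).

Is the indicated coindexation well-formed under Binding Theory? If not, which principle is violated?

Principle A

The two coindexed NPs are *Farida₁* and *herself₁*.
*herself₁* is an anaphor. Principle A requires it to be bound within its binding domain — the embedded TP, whose subject is [Zara₃'s client]₄.
Within that domain it is c-commanded by *[Zara₃'s client]₄*, which does not share its index.
*Farida₁* does c-command the anaphor, but from outside its binding domain.
The anaphor is unbound in its domain → Principle A violation.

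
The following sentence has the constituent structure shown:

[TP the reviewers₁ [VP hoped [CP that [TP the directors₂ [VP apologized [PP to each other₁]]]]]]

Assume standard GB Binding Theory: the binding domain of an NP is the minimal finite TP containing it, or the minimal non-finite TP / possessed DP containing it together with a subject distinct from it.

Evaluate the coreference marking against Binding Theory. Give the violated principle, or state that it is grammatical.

Principle A

The two coindexed NPs are *the reviewers₁* and *each other₁*.
*each other₁* is an anaphor. Principle A requires it to be bound within its binding domain — the embedded TP, whose subject is the directors₂.
Within that domain it is c-commanded by *the directors₂*, which does not share its index.
*the reviewers₁* does c-command the anaphor, but from outside its binding domain.
The anaphor is unbound in its domain → Principle A violation.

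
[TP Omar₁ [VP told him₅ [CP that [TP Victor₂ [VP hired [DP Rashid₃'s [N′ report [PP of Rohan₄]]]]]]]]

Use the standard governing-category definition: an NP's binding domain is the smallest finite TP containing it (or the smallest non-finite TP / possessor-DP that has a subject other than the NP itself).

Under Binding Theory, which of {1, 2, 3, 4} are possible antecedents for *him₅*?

*him* is a pronoun, so Principle B applies: it must be free in its binding domain.
Binding domain of *him₅*: the matrix TP, whose subject is Omar₁.
*Omar₁* c-commands the pronoun within its binding domain → coindexation would violate Principle B.
*Victor₂*: the pronoun c-commands this R-expression → coindexation would violate Principle C on *Victor₂*.
*Rashid₃*: the pronoun c-commands this R-expression → coindexation would violate Principle C on *Rashid₃*.
*Rohan₄*: the pronoun c-commands this R-expression → coindexation would violate Principle C on *Rohan₄*.

none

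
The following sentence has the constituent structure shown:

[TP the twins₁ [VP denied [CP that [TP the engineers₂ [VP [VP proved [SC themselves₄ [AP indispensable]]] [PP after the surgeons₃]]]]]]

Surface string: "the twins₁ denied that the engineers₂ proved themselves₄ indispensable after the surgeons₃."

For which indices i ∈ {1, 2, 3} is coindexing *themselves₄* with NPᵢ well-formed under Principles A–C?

{2}

*themselves* is an anaphor, so Principle A applies: it must be bound in its binding domain.
Binding domain of *themselves₄*: the embedded TP, whose subject is the engineers₂.
*the twins₁* c-commands the anaphor but is outside its binding domain → cannot satisfy Principle A.
*the engineers₂* c-commands the anaphor within its binding domain → licit binder.
*the surgeons₃* does not c-command the anaphor → cannot bind it.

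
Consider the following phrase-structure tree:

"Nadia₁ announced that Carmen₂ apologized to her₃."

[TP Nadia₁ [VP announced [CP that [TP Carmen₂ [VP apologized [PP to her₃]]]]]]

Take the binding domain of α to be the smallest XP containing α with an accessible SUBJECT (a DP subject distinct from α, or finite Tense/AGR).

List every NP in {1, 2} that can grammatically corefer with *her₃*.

*her* is a pronoun, so Principle B applies: it must be free in its binding domain.
Binding domain of *her₃*: the embedded TP, whose subject is Carmen₂.
*Nadia₁* c-commands the pronoun but from outside its binding domain, and is not c-commanded by it → coindexation permitted.
*Carmen₂* c-commands the pronoun within its binding domain → coindexation would violate Principle B.

{1}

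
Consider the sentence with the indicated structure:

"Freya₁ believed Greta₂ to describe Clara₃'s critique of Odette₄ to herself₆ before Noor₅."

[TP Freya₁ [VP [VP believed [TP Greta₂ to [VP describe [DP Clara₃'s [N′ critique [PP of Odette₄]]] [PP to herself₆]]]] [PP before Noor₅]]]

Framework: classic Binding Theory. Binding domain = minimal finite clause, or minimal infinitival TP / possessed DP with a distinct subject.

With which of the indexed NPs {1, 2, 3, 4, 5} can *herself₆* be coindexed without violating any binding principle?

*herself* is an anaphor, so Principle A applies: it must be bound in its binding domain.
Binding domain of *herself₆*: the embedded TP, whose subject is Greta₂.
*Freya₁* c-commands the anaphor but is outside its binding domain → cannot satisfy Principle A.
*Greta₂* c-commands the anaphor within its binding domain → licit binder.
*Clara₃* does not c-command the anaphor → cannot bind it.
*Odette₄* does not c-command the anaphor → cannot bind it.
*Noor₅* does not c-command the anaphor → cannot bind it.

{2}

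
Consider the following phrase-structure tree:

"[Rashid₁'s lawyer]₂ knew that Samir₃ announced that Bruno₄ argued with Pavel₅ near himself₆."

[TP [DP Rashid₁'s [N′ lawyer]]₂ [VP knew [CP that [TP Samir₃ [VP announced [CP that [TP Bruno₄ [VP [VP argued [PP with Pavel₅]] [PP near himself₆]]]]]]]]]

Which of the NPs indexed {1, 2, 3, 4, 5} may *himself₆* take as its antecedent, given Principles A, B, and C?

*himself* is an anaphor, so Principle A applies: it must be bound in its binding domain.
Binding domain of *himself₆*: the embedded TP, whose subject is Bruno₄.
*Rashid₁* does not c-command the anaphor → cannot bind it.
*[Rashid₁'s lawyer]₂* c-commands the anaphor but is outside its binding domain → cannot satisfy Principle A.
*Samir₃* c-commands the anaphor but is outside its binding domain → cannot satisfy Principle A.
*Bruno₄* c-commands the anaphor within its binding domain → licit binder.
*Pavel₅* does not c-command the anaphor → cannot bind it.

{4}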